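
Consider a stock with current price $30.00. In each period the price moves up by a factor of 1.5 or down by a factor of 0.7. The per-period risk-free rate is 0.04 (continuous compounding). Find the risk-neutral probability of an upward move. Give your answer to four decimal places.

Risk-neutral probability p = (e^0.04 − 0.7)/(1.5 − 0.7) = 0.3408/0.8000 = 0.4260

p = 0.4260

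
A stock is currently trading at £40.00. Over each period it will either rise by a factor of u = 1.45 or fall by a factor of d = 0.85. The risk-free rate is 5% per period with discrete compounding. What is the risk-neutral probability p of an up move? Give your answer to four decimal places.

Risk-neutral probability p = (1 + 0.05 − 0.85)/(1.45 − 0.85) = 0.2000/0.6000 = 0.3333

p = 0.3333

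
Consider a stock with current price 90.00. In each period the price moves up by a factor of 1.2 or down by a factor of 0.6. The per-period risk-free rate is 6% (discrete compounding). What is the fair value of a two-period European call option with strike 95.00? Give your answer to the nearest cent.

Risk-neutral probability p = (1 + 0.06 − 0.6)/(1.2 − 0.6) = 0.4600/0.6000 = 0.7667
Terminal stock prices: S_uu = 129.6, S_ud = 64.8, S_dd = 32.4
Terminal payoffs (S − K): max(34.6, 0) = 34.6, max(-30.2, 0) = 0, max(-62.6, 0) = 0
Node u (S = 108): V_u = 1/1.06·[0.7667·34.6000 + 0.2333·0.0000] = 25.0252
Node d (S = 54): V_d = 1/1.06·[0.7667·0.0000 + 0.2333·0.0000] = 0.0000
Node 0 (S = 90): V_0 = 1/1.06·[0.7667·25.0252 + 0.2333·0.0000] = 18.1000

18.10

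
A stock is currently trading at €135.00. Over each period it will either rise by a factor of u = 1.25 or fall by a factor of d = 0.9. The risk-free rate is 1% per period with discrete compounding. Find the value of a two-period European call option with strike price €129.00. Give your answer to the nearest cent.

€17.60

Risk-neutral probability p = (1 + 0.01 − 0.9)/(1.25 − 0.9) = 0.1100/0.3500 = 0.3143
Terminal stock prices: S_uu = 210.9, S_ud = 151.9, S_dd = 109.4
Terminal payoffs (S − K): max(81.94, 0) = 81.94, max(22.88, 0) = 22.88, max(-19.65, 0) = 0
Node u (S = 168.8): V_u = 1/1.01·[0.3143·81.9375 + 0.6857·22.8750] = 41.0272
Node d (S = 121.5): V_d = 1/1.01·[0.3143·22.8750 + 0.6857·0.0000] = 7.1181
Node 0 (S = 135): V_0 = 1/1.01·[0.3143·41.0272 + 0.6857·7.1181] = 17.5993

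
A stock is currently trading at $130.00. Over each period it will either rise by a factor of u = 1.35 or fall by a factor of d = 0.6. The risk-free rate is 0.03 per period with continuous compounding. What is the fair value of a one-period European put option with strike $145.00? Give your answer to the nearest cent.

Risk-neutral probability p = (e^0.03 − 0.6)/(1.35 − 0.6) = 0.4305/0.7500 = 0.5739
Terminal stock prices: S_u = 175.5, S_d = 78
Terminal payoffs (K − S): max(-30.5, 0) = 0, max(67, 0) = 67
Node 0 (S = 130): V_0 = e^(−0.03)·[0.5739·0.0000 + 0.4261·67.0000] = 27.7024

$27.70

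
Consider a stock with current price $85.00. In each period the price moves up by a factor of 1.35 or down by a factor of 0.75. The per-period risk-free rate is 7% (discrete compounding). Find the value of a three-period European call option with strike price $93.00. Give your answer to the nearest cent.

$21.92

Risk-neutral probability p = (1 + 0.07 − 0.75)/(1.35 − 0.75) = 0.3200/0.6000 = 0.5333
Terminal stock prices: S_uuu = 209.1, S_uud = 116.2, S_udd = 64.55, S_ddd = 35.86
Terminal payoffs (S − K): max(116.1, 0) = 116.1, max(23.18, 0) = 23.18, max(-28.45, 0) = 0, max(-57.14, 0) = 0
Node uu (S = 154.9): V_uu = 1/1.07·[0.5333·116.1319 + 0.4667·23.1844] = 67.9966
Node ud (S = 86.06): V_ud = 1/1.07·[0.5333·23.1844 + 0.4667·0.0000] = 11.5561
Node dd (S = 47.81): V_dd = 1/1.07·[0.5333·0.0000 + 0.4667·0.0000] = 0.0000
Node u (S = 114.8): V_u = 1/1.07·[0.5333·67.9966 + 0.4667·11.5561] = 38.9324
Node d (S = 63.75): V_d = 1/1.07·[0.5333·11.5561 + 0.4667·0.0000] = 5.7600
Node 0 (S = 85): V_0 = 1/1.07·[0.5333·38.9324 + 0.4667·5.7600] = 21.9177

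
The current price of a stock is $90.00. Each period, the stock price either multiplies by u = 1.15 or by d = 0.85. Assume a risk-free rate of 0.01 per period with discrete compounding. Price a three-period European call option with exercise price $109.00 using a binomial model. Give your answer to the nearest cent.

Risk-neutral probability p = (1 + 0.01 − 0.85)/(1.15 − 0.85) = 0.1600/0.3000 = 0.5333
Terminal stock prices: S_uuu = 136.9, S_uud = 101.2, S_udd = 74.78, S_ddd = 55.27
Terminal payoffs (S − K): max(27.88, 0) = 27.88, max(-7.829, 0) = 0, max(-34.22, 0) = 0, max(-53.73, 0) = 0
Node uu (S = 119): V_uu = 1/1.01·[0.5333·27.8787 + 0.4667·0.0000] = 14.7215
Node ud (S = 87.97): V_ud = 1/1.01·[0.5333·0.0000 + 0.4667·0.0000] = 0.0000
Node dd (S = 65.02): V_dd = 1/1.01·[0.5333·0.0000 + 0.4667·0.0000] = 0.0000
Node u (S = 103.5): V_u = 1/1.01·[0.5333·14.7215 + 0.4667·0.0000] = 7.7737
Node d (S = 76.5): V_d = 1/1.01·[0.5333·0.0000 + 0.4667·0.0000] = 0.0000
Node 0 (S = 90): V_0 = 1/1.01·[0.5333·7.7737 + 0.4667·0.0000] = 4.1049

$4.10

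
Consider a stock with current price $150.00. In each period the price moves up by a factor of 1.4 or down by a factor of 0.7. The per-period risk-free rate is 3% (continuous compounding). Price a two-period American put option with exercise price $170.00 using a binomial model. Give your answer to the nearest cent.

Risk-neutral probability p = (e^0.03 − 0.7)/(1.4 − 0.7) = 0.3305/0.7000 = 0.4721
Terminal stock prices: S_uu = 294, S_ud = 147, S_dd = 73.5
Terminal payoffs (K − S): max(-124, 0) = 0, max(23, 0) = 23, max(96.5, 0) = 96.5
Node u (S = 210): continuation = e^(−0.03)·[0.4721·0.0000 + 0.5279·23.0000] = 11.7834; exercise value = 0.0000 ≤ continuation, so V_u = 11.7834
Node d (S = 105): continuation = e^(−0.03)·[0.4721·23.0000 + 0.5279·96.5000] = 59.9757; exercise value = 65.0000 > continuation, so V_d = 65.0000 (exercise)
Node 0 (S = 150): continuation = e^(−0.03)·[0.4721·11.7834 + 0.5279·65.0000] = 38.6990; exercise value = 20.0000 ≤ continuation, so V_0 = 38.6990

$38.70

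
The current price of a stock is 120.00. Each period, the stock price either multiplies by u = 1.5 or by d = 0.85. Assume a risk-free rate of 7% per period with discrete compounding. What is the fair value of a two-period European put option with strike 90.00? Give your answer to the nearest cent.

1.26

Risk-neutral probability p = (1 + 0.07 − 0.85)/(1.5 − 0.85) = 0.2200/0.6500 = 0.3385
Terminal stock prices: S_uu = 270, S_ud = 153, S_dd = 86.7
Terminal payoffs (K − S): max(-180, 0) = 0, max(-63, 0) = 0, max(3.3, 0) = 3.3
Node u (S = 180): V_u = 1/1.07·[0.3385·0.0000 + 0.6615·0.0000] = 0.0000
Node d (S = 102): V_d = 1/1.07·[0.3385·0.0000 + 0.6615·3.3000] = 2.0403
Node 0 (S = 120): V_0 = 1/1.07·[0.3385·0.0000 + 0.6615·2.0403] = 1.2614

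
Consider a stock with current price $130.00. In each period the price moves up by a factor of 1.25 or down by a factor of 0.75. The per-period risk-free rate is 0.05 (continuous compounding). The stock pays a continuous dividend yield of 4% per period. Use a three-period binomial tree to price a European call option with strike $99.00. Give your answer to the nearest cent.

Per-period risk-free factor R = e^0.05 = 1.0513; dividend-adjusted growth = e^(0.05−0.04) = 1.0101.
Risk-neutral probability p = (1.0101 − 0.75)/(1.25 − 0.75) = 0.2601/0.5000 = 0.5201
Terminal stock prices: S_uuu = 253.9, S_uud = 152.3, S_udd = 91.41, S_ddd = 54.84
Terminal payoffs (S − K): max(154.9, 0) = 154.9, max(53.34, 0) = 53.34, max(-7.594, 0) = 0, max(-44.16, 0) = 0
Node uu (S = 203.1): V_uu = e^(−0.05)·[0.5201·154.9062 + 0.4799·53.3438] = 100.9886
Node ud (S = 121.9): V_ud = e^(−0.05)·[0.5201·53.3438 + 0.4799·0.0000] = 26.3910
Node dd (S = 73.12): V_dd = e^(−0.05)·[0.5201·0.0000 + 0.4799·0.0000] = 0.0000
Node u (S = 162.5): V_u = e^(−0.05)·[0.5201·100.9886 + 0.4799·26.3910] = 62.0099
Node d (S = 97.5): V_d = e^(−0.05)·[0.5201·26.3910 + 0.4799·0.0000] = 13.0565
Node 0 (S = 130): V_0 = e^(−0.05)·[0.5201·62.0099 + 0.4799·13.0565] = 36.6387

$36.64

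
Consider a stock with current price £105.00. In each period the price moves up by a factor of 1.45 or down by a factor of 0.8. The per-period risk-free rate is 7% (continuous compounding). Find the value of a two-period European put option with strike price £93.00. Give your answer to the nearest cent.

Risk-neutral probability p = (e^0.07 − 0.8)/(1.45 − 0.8) = 0.2725/0.6500 = 0.4192
Terminal stock prices: S_uu = 220.8, S_ud = 121.8, S_dd = 67.2
Terminal payoffs (K − S): max(-127.8, 0) = 0, max(-28.8, 0) = 0, max(25.8, 0) = 25.8
Node u (S = 152.2): V_u = e^(−0.07)·[0.4192·0.0000 + 0.5808·0.0000] = 0.0000
Node d (S = 84): V_d = e^(−0.07)·[0.4192·0.0000 + 0.5808·25.8000] = 13.9705
Node 0 (S = 105): V_0 = e^(−0.07)·[0.4192·0.0000 + 0.5808·13.9705] = 7.5650

£7.56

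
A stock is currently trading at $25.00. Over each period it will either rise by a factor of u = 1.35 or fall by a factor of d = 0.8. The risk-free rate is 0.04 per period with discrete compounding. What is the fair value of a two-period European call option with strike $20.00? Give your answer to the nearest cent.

$7.68

Risk-neutral probability p = (1 + 0.04 − 0.8)/(1.35 − 0.8) = 0.2400/0.5500 = 0.4364
Terminal stock prices: S_uu = 45.56, S_ud = 27, S_dd = 16
Terminal payoffs (S − K): max(25.56, 0) = 25.56, max(7, 0) = 7, max(-4, 0) = 0
Node u (S = 33.75): V_u = 1/1.04·[0.4364·25.5625 + 0.5636·7.0000] = 14.5192
Node d (S = 20): V_d = 1/1.04·[0.4364·7.0000 + 0.5636·0.0000] = 2.9371
Node 0 (S = 25): V_0 = 1/1.04·[0.4364·14.5192 + 0.5636·2.9371] = 7.6837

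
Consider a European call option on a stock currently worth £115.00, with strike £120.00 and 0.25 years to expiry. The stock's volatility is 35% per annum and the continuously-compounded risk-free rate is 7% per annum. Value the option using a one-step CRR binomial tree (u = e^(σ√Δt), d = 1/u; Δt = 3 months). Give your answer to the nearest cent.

£8.46

CRR parameters: u = e^(σ√Δt) = e^(0.35·√0.25) = 1.1912, d = 1/u = 0.8395
Per-period rate: rΔt = 0.07·0.25 = 0.0175, so R = e^0.0175 = 1.0177
Risk-neutral probability p = (e^0.0175 − 0.8395)/(1.1912 − 0.8395) = 0.1782/0.3518 = 0.5065
Terminal stock prices: S_u = 137, S_d = 96.54
Terminal payoffs (S − K): max(16.99, 0) = 16.99, max(-23.46, 0) = 0
Node 0 (S = 115): V_0 = e^(−0.0175)·[0.5065·16.9933 + 0.4935·0.0000] = 8.4585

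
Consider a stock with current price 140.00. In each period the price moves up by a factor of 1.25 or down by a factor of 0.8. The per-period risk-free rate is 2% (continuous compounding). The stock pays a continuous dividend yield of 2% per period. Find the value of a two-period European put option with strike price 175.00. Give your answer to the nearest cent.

41.93

Per-period risk-free factor R = e^0.02 = 1.0202; dividend-adjusted growth = e^(0.02−0.02) = 1.0000.
Risk-neutral probability p = (1.0000 − 0.8)/(1.25 − 0.8) = 0.2000/0.4500 = 0.4444
Terminal stock prices: S_uu = 218.8, S_ud = 140, S_dd = 89.6
Terminal payoffs (K − S): max(-43.75, 0) = 0, max(35, 0) = 35, max(85.4, 0) = 85.4
Node u (S = 175): V_u = e^(−0.02)·[0.4444·0.0000 + 0.5556·35.0000] = 19.0594
Node d (S = 112): V_d = e^(−0.02)·[0.4444·35.0000 + 0.5556·85.4000] = 61.7525
Node 0 (S = 140): V_0 = e^(−0.02)·[0.4444·19.0594 + 0.5556·61.7525] = 41.9307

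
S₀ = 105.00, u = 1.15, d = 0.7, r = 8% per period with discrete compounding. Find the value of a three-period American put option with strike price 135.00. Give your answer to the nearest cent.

Risk-neutral probability p = (1 + 0.08 − 0.7)/(1.15 − 0.7) = 0.3800/0.4500 = 0.8444
Terminal stock prices: S_uuu = 159.7, S_uud = 97.2, S_udd = 59.17, S_ddd = 36.01
Terminal payoffs (K − S): max(-24.69, 0) = 0, max(37.8, 0) = 37.8, max(75.83, 0) = 75.83, max(98.99, 0) = 98.99
Node uu (S = 138.9): continuation = 1/1.08·[0.8444·0.0000 + 0.1556·37.7963] = 5.4439; exercise value = 0.0000 ≤ continuation, so V_uu = 5.4439
Node ud (S = 84.52): continuation = 1/1.08·[0.8444·37.7963 + 0.1556·75.8325] = 40.4750; exercise value = 50.4750 > continuation, so V_ud = 50.4750 (exercise)
Node dd (S = 51.45): continuation = 1/1.08·[0.8444·75.8325 + 0.1556·98.9850] = 73.5500; exercise value = 83.5500 > continuation, so V_dd = 83.5500 (exercise)
Node u (S = 120.7): continuation = 1/1.08·[0.8444·5.4439 + 0.1556·50.4750] = 11.5266; exercise value = 14.2500 > continuation, so V_u = 14.2500 (exercise)
Node d (S = 73.5): continuation = 1/1.08·[0.8444·50.4750 + 0.1556·83.5500] = 51.5000; exercise value = 61.5000 > continuation, so V_d = 61.5000 (exercise)
Node 0 (S = 105): continuation = 1/1.08·[0.8444·14.2500 + 0.1556·61.5000] = 20.0000; exercise value = 30.0000 > continuation, so V_0 = 30.0000 (exercise)

30.00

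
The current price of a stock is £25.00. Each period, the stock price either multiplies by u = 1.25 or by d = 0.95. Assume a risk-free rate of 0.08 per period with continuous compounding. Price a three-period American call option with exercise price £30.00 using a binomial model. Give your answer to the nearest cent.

£3.14

Risk-neutral probability p = (e^0.08 − 0.95)/(1.25 − 0.95) = 0.1333/0.3000 = 0.4443
Terminal stock prices: S_uuu = 48.83, S_uud = 37.11, S_udd = 28.2, S_ddd = 21.43
Terminal payoffs (S − K): max(18.83, 0) = 18.83, max(7.109, 0) = 7.109, max(-1.797, 0) = 0, max(-8.566, 0) = 0
Node uu (S = 39.06): continuation = e^(−0.08)·[0.4443·18.8281 + 0.5557·7.1094] = 11.3690; exercise value = 9.0625 ≤ continuation, so V_uu = 11.3690
Node ud (S = 29.69): continuation = e^(−0.08)·[0.4443·7.1094 + 0.5557·0.0000] = 2.9158; exercise value = 0.0000 ≤ continuation, so V_ud = 2.9158
Node dd (S = 22.56): continuation = e^(−0.08)·[0.4443·0.0000 + 0.5557·0.0000] = 0.0000; exercise value = 0.0000 ≤ continuation, so V_dd = 0.0000
Node u (S = 31.25): continuation = e^(−0.08)·[0.4443·11.3690 + 0.5557·2.9158] = 6.1585; exercise value = 1.2500 ≤ continuation, so V_u = 6.1585
Node d (S = 23.75): continuation = e^(−0.08)·[0.4443·2.9158 + 0.5557·0.0000] = 1.1959; exercise value = 0.0000 ≤ continuation, so V_d = 1.1959
Node 0 (S = 25): continuation = e^(−0.08)·[0.4443·6.1585 + 0.5557·1.1959] = 3.1393; exercise value = 0.0000 ≤ continuation, so V_0 = 3.1393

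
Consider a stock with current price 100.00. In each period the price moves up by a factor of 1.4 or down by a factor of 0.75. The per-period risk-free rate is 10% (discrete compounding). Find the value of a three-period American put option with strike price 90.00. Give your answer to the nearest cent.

7.88

Risk-neutral probability p = (1 + 0.1 − 0.75)/(1.4 − 0.75) = 0.3500/0.6500 = 0.5385
Terminal stock prices: S_uuu = 274.4, S_uud = 147, S_udd = 78.75, S_ddd = 42.19
Terminal payoffs (K − S): max(-184.4, 0) = 0, max(-57, 0) = 0, max(11.25, 0) = 11.25, max(47.81, 0) = 47.81
Node uu (S = 196): continuation = 1/1.1·[0.5385·0.0000 + 0.4615·0.0000] = 0.0000; exercise value = 0.0000 ≤ continuation, so V_uu = 0.0000
Node ud (S = 105): continuation = 1/1.1·[0.5385·0.0000 + 0.4615·11.2500] = 4.7203; exercise value = 0.0000 ≤ continuation, so V_ud = 4.7203
Node dd (S = 56.25): continuation = 1/1.1·[0.5385·11.2500 + 0.4615·47.8125] = 25.5682; exercise value = 33.7500 > continuation, so V_dd = 33.7500 (exercise)
Node u (S = 140): continuation = 1/1.1·[0.5385·0.0000 + 0.4615·4.7203] = 1.9805; exercise value = 0.0000 ≤ continuation, so V_u = 1.9805
Node d (S = 75): continuation = 1/1.1·[0.5385·4.7203 + 0.4615·33.7500] = 16.4715; exercise value = 15.0000 ≤ continuation, so V_d = 16.4715
Node 0 (S = 100): continuation = 1/1.1·[0.5385·1.9805 + 0.4615·16.4715] = 7.8806; exercise value = 0.0000 ≤ continuation, so V_0 = 7.8806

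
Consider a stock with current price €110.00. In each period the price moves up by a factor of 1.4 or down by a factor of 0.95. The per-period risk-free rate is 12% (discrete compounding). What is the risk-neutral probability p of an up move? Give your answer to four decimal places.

p = 0.3778

Risk-neutral probability p = (1 + 0.12 − 0.95)/(1.4 − 0.95) = 0.1700/0.4500 = 0.3778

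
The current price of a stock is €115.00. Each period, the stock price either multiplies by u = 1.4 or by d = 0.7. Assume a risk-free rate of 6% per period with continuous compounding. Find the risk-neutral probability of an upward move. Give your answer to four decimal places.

p = 0.5169

Risk-neutral probability p = (e^0.06 − 0.7)/(1.4 − 0.7) = 0.3618/0.7000 = 0.5169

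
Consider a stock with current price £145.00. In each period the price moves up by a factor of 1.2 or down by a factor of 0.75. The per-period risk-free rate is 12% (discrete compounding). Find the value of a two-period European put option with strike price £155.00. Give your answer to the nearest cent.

Risk-neutral probability p = (1 + 0.12 − 0.75)/(1.2 − 0.75) = 0.3700/0.4500 = 0.8222
Terminal stock prices: S_uu = 208.8, S_ud = 130.5, S_dd = 81.56
Terminal payoffs (K − S): max(-53.8, 0) = 0, max(24.5, 0) = 24.5, max(73.44, 0) = 73.44
Node u (S = 174): V_u = 1/1.12·[0.8222·0.0000 + 0.1778·24.5000] = 3.8889
Node d (S = 108.8): V_d = 1/1.12·[0.8222·24.5000 + 0.1778·73.4375] = 29.6429
Node 0 (S = 145): V_0 = 1/1.12·[0.8222·3.8889 + 0.1778·29.6429] = 7.5602

£7.56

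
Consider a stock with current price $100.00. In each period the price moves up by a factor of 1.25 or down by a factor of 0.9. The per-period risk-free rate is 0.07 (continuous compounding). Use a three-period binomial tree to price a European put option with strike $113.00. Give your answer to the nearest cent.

Risk-neutral probability p = (e^0.07 − 0.9)/(1.25 − 0.9) = 0.1725/0.3500 = 0.4929
Terminal stock prices: S_uuu = 195.3, S_uud = 140.6, S_udd = 101.2, S_ddd = 72.9
Terminal payoffs (K − S): max(-82.31, 0) = 0, max(-27.62, 0) = 0, max(11.75, 0) = 11.75, max(40.1, 0) = 40.1
Node uu (S = 156.2): V_uu = e^(−0.07)·[0.4929·0.0000 + 0.5071·0.0000] = 0.0000
Node ud (S = 112.5): V_ud = e^(−0.07)·[0.4929·0.0000 + 0.5071·11.7500] = 5.5558
Node dd (S = 81): V_dd = e^(−0.07)·[0.4929·11.7500 + 0.5071·40.1000] = 24.3605
Node u (S = 125): V_u = e^(−0.07)·[0.4929·0.0000 + 0.5071·5.5558] = 2.6270
Node d (S = 90): V_d = e^(−0.07)·[0.4929·5.5558 + 0.5071·24.3605] = 14.0717
Node 0 (S = 100): V_0 = e^(−0.07)·[0.4929·2.6270 + 0.5071·14.0717] = 7.8609

$7.86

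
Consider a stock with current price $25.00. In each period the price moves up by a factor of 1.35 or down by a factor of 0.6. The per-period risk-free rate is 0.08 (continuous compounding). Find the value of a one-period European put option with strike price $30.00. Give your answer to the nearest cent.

$4.92

Risk-neutral probability p = (e^0.08 − 0.6)/(1.35 − 0.6) = 0.4833/0.7500 = 0.6444
Terminal stock prices: S_u = 33.75, S_d = 15
Terminal payoffs (K − S): max(-3.75, 0) = 0, max(15, 0) = 15
Node 0 (S = 25): V_0 = e^(−0.08)·[0.6444·0.0000 + 0.3556·15.0000] = 4.9241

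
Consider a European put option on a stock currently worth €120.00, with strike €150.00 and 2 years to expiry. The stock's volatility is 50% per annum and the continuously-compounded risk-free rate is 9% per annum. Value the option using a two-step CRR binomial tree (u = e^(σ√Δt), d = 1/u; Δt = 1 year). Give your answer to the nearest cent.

CRR parameters: u = e^(σ√Δt) = e^(0.5·√1) = 1.6487, d = 1/u = 0.6065
Per-period rate: rΔt = 0.09·1 = 0.09, so R = e^0.09 = 1.0942
Risk-neutral probability p = (e^0.09 − 0.6065)/(1.6487 − 0.6065) = 0.4876/1.0422 = 0.4679
Terminal stock prices: S_uu = 326.2, S_ud = 120, S_dd = 44.15
Terminal payoffs (K − S): max(-176.2, 0) = 0, max(30, 0) = 30, max(105.9, 0) = 105.9
Node u (S = 197.8): V_u = e^(−0.09)·[0.4679·0.0000 + 0.5321·30.0000] = 14.5890
Node d (S = 72.78): V_d = e^(−0.09)·[0.4679·30.0000 + 0.5321·105.8545] = 64.3060
Node 0 (S = 120): V_0 = e^(−0.09)·[0.4679·14.5890 + 0.5321·64.3060] = 37.5107

€37.51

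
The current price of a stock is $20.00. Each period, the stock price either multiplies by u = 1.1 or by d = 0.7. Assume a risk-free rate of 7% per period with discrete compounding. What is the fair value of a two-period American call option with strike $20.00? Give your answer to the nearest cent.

$3.14

Risk-neutral probability p = (1 + 0.07 − 0.7)/(1.1 − 0.7) = 0.3700/0.4000 = 0.9250
Terminal stock prices: S_uu = 24.2, S_ud = 15.4, S_dd = 9.8
Terminal payoffs (S − K): max(4.2, 0) = 4.2, max(-4.6, 0) = 0, max(-10.2, 0) = 0
Node u (S = 22): continuation = 1/1.07·[0.9250·4.2000 + 0.0750·0.0000] = 3.6308; exercise value = 2.0000 ≤ continuation, so V_u = 3.6308
Node d (S = 14): continuation = 1/1.07·[0.9250·0.0000 + 0.0750·0.0000] = 0.0000; exercise value = 0.0000 ≤ continuation, so V_d = 0.0000
Node 0 (S = 20): continuation = 1/1.07·[0.9250·3.6308 + 0.0750·0.0000] = 3.1388; exercise value = 0.0000 ≤ continuation, so V_0 = 3.1388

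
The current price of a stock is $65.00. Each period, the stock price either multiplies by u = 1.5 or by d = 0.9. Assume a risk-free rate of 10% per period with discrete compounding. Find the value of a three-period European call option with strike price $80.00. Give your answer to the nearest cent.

$12.50

Risk-neutral probability p = (1 + 0.1 − 0.9)/(1.5 − 0.9) = 0.2000/0.6000 = 0.3333
Terminal stock prices: S_uuu = 219.4, S_uud = 131.6, S_udd = 78.98, S_ddd = 47.39
Terminal payoffs (S − K): max(139.4, 0) = 139.4, max(51.62, 0) = 51.62, max(-1.025, 0) = 0, max(-32.61, 0) = 0
Node uu (S = 146.2): V_uu = 1/1.1·[0.3333·139.3750 + 0.6667·51.6250] = 73.5227
Node ud (S = 87.75): V_ud = 1/1.1·[0.3333·51.6250 + 0.6667·0.0000] = 15.6439
Node dd (S = 52.65): V_dd = 1/1.1·[0.3333·0.0000 + 0.6667·0.0000] = 0.0000
Node u (S = 97.5): V_u = 1/1.1·[0.3333·73.5227 + 0.6667·15.6439] = 31.7608
Node d (S = 58.5): V_d = 1/1.1·[0.3333·15.6439 + 0.6667·0.0000] = 4.7406
Node 0 (S = 65): V_0 = 1/1.1·[0.3333·31.7608 + 0.6667·4.7406] = 12.4976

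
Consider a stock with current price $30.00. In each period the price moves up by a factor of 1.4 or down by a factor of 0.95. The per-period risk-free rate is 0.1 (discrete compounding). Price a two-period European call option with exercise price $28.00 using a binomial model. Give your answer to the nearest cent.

Risk-neutral probability p = (1 + 0.1 − 0.95)/(1.4 − 0.95) = 0.1500/0.4500 = 0.3333
Terminal stock prices: S_uu = 58.8, S_ud = 39.9, S_dd = 27.07
Terminal payoffs (S − K): max(30.8, 0) = 30.8, max(11.9, 0) = 11.9, max(-0.925, 0) = 0
Node u (S = 42): V_u = 1/1.1·[0.3333·30.8000 + 0.6667·11.9000] = 16.5455
Node d (S = 28.5): V_d = 1/1.1·[0.3333·11.9000 + 0.6667·0.0000] = 3.6061
Node 0 (S = 30): V_0 = 1/1.1·[0.3333·16.5455 + 0.6667·3.6061] = 7.1993

$7.20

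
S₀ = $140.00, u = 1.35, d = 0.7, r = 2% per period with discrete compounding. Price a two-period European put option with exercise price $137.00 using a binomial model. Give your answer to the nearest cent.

$19.20

Risk-neutral probability p = (1 + 0.02 − 0.7)/(1.35 − 0.7) = 0.3200/0.6500 = 0.4923
Terminal stock prices: S_uu = 255.2, S_ud = 132.3, S_dd = 68.6
Terminal payoffs (K − S): max(-118.2, 0) = 0, max(4.7, 0) = 4.7, max(68.4, 0) = 68.4
Node u (S = 189): V_u = 1/1.02·[0.4923·0.0000 + 0.5077·4.7000] = 2.3394
Node d (S = 98): V_d = 1/1.02·[0.4923·4.7000 + 0.5077·68.4000] = 36.3137
Node 0 (S = 140): V_0 = 1/1.02·[0.4923·2.3394 + 0.5077·36.3137] = 19.2038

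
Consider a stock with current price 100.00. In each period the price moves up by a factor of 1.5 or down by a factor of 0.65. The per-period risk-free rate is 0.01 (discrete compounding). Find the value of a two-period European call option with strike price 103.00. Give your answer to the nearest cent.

21.45

Risk-neutral probability p = (1 + 0.01 − 0.65)/(1.5 − 0.65) = 0.3600/0.8500 = 0.4235
Terminal stock prices: S_uu = 225, S_ud = 97.5, S_dd = 42.25
Terminal payoffs (S − K): max(122, 0) = 122, max(-5.5, 0) = 0, max(-60.75, 0) = 0
Node u (S = 150): V_u = 1/1.01·[0.4235·122.0000 + 0.5765·0.0000] = 51.1590
Node d (S = 65): V_d = 1/1.01·[0.4235·0.0000 + 0.5765·0.0000] = 0.0000
Node 0 (S = 100): V_0 = 1/1.01·[0.4235·51.1590 + 0.5765·0.0000] = 21.4528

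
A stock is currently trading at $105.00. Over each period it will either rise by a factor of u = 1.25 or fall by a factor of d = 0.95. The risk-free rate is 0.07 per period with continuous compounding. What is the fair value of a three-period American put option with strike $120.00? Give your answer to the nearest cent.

Risk-neutral probability p = (e^0.07 − 0.95)/(1.25 − 0.95) = 0.1225/0.3000 = 0.4084
Terminal stock prices: S_uuu = 205.1, S_uud = 155.9, S_udd = 118.5, S_ddd = 90.02
Terminal payoffs (K − S): max(-85.08, 0) = 0, max(-35.86, 0) = 0, max(1.547, 0) = 1.547, max(29.98, 0) = 29.98
Node uu (S = 164.1): continuation = e^(−0.07)·[0.4084·0.0000 + 0.5916·0.0000] = 0.0000; exercise value = 0.0000 ≤ continuation, so V_uu = 0.0000
Node ud (S = 124.7): continuation = e^(−0.07)·[0.4084·0.0000 + 0.5916·1.5469] = 0.8533; exercise value = 0.0000 ≤ continuation, so V_ud = 0.8533
Node dd (S = 94.76): continuation = e^(−0.07)·[0.4084·1.5469 + 0.5916·29.9756] = 17.1248; exercise value = 25.2375 > continuation, so V_dd = 25.2375 (exercise)
Node u (S = 131.2): continuation = e^(−0.07)·[0.4084·0.0000 + 0.5916·0.8533] = 0.4707; exercise value = 0.0000 ≤ continuation, so V_u = 0.4707
Node d (S = 99.75): continuation = e^(−0.07)·[0.4084·0.8533 + 0.5916·25.2375] = 14.2469; exercise value = 20.2500 > continuation, so V_d = 20.2500 (exercise)
Node 0 (S = 105): continuation = e^(−0.07)·[0.4084·0.4707 + 0.5916·20.2500] = 11.3500; exercise value = 15.0000 > continuation, so V_0 = 15.0000 (exercise)

$15.00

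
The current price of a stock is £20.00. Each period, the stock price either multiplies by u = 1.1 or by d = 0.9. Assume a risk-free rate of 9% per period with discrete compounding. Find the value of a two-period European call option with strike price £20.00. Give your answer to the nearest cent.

£3.19

Risk-neutral probability p = (1 + 0.09 − 0.9)/(1.1 − 0.9) = 0.1900/0.2000 = 0.9500
Terminal stock prices: S_uu = 24.2, S_ud = 19.8, S_dd = 16.2
Terminal payoffs (S − K): max(4.2, 0) = 4.2, max(-0.2, 0) = 0, max(-3.8, 0) = 0
Node u (S = 22): V_u = 1/1.09·[0.9500·4.2000 + 0.0500·0.0000] = 3.6606
Node d (S = 18): V_d = 1/1.09·[0.9500·0.0000 + 0.0500·0.0000] = 0.0000
Node 0 (S = 20): V_0 = 1/1.09·[0.9500·3.6606 + 0.0500·0.0000] = 3.1904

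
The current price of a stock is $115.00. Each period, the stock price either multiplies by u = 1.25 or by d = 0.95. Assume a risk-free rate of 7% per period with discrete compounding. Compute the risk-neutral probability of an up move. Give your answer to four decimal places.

p = 0.4000

Risk-neutral probability p = (1 + 0.07 − 0.95)/(1.25 − 0.95) = 0.1200/0.3000 = 0.4000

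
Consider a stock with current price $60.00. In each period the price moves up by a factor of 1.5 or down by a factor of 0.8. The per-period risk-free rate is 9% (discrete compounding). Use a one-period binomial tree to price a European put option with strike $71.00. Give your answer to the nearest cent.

Risk-neutral probability p = (1 + 0.09 − 0.8)/(1.5 − 0.8) = 0.2900/0.7000 = 0.4143
Terminal stock prices: S_u = 90, S_d = 48
Terminal payoffs (K − S): max(-19, 0) = 0, max(23, 0) = 23
Node 0 (S = 60): V_0 = 1/1.09·[0.4143·0.0000 + 0.5857·23.0000] = 12.3591

$12.36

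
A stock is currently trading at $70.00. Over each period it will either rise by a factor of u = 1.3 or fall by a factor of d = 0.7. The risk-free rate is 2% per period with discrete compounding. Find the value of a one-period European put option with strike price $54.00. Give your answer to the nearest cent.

$2.29

Risk-neutral probability p = (1 + 0.02 − 0.7)/(1.3 − 0.7) = 0.3200/0.6000 = 0.5333
Terminal stock prices: S_u = 91, S_d = 49
Terminal payoffs (K − S): max(-37, 0) = 0, max(5, 0) = 5
Node 0 (S = 70): V_0 = 1/1.02·[0.5333·0.0000 + 0.4667·5.0000] = 2.2876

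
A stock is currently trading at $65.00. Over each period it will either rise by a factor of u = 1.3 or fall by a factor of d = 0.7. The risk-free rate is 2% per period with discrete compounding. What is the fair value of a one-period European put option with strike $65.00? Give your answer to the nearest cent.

Risk-neutral probability p = (1 + 0.02 − 0.7)/(1.3 − 0.7) = 0.3200/0.6000 = 0.5333
Terminal stock prices: S_u = 84.5, S_d = 45.5
Terminal payoffs (K − S): max(-19.5, 0) = 0, max(19.5, 0) = 19.5
Node 0 (S = 65): V_0 = 1/1.02·[0.5333·0.0000 + 0.4667·19.5000] = 8.9216

$8.92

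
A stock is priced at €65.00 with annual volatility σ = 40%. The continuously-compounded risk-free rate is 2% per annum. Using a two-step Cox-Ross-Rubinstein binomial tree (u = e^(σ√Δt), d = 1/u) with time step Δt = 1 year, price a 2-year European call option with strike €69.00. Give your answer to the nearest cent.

€13.19

CRR parameters: u = e^(σ√Δt) = e^(0.4·√1) = 1.4918, d = 1/u = 0.6703
Per-period rate: rΔt = 0.02·1 = 0.02, so R = e^0.02 = 1.0202
Risk-neutral probability p = (e^0.02 − 0.6703)/(1.4918 − 0.6703) = 0.3499/0.8215 = 0.4259
Terminal stock prices: S_uu = 144.7, S_ud = 65, S_dd = 29.21
Terminal payoffs (S − K): max(75.66, 0) = 75.66, max(-4, 0) = 0, max(-39.79, 0) = 0
Node u (S = 96.97): V_u = e^(−0.02)·[0.4259·75.6602 + 0.5741·0.0000] = 31.5858
Node d (S = 43.57): V_d = e^(−0.02)·[0.4259·0.0000 + 0.5741·0.0000] = 0.0000
Node 0 (S = 65): V_0 = e^(−0.02)·[0.4259·31.5858 + 0.5741·0.0000] = 13.1861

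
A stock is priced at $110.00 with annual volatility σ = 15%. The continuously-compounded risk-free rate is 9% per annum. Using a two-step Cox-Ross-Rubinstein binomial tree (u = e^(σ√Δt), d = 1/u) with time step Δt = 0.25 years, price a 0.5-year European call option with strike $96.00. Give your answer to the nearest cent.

CRR parameters: u = e^(σ√Δt) = e^(0.15·√0.25) = 1.0779, d = 1/u = 0.9277
Per-period rate: rΔt = 0.09·0.25 = 0.0225, so R = e^0.0225 = 1.0228
Risk-neutral probability p = (e^0.0225 − 0.9277)/(1.0779 − 0.9277) = 0.0950/0.1501 = 0.6328
Terminal stock prices: S_uu = 127.8, S_ud = 110, S_dd = 94.68
Terminal payoffs (S − K): max(31.8, 0) = 31.8, max(14, 0) = 14, max(-1.322, 0) = 0
Node u (S = 118.6): V_u = e^(−0.0225)·[0.6328·31.8018 + 0.3672·14.0000] = 24.7031
Node d (S = 102.1): V_d = e^(−0.0225)·[0.6328·14.0000 + 0.3672·0.0000] = 8.6623
Node 0 (S = 110): V_0 = e^(−0.0225)·[0.6328·24.7031 + 0.3672·8.6623] = 18.3947

$18.39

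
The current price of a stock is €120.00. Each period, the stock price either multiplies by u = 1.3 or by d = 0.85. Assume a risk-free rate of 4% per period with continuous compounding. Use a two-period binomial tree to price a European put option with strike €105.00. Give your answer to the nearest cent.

Risk-neutral probability p = (e^0.04 − 0.85)/(1.3 − 0.85) = 0.1908/0.4500 = 0.4240
Terminal stock prices: S_uu = 202.8, S_ud = 132.6, S_dd = 86.7
Terminal payoffs (K − S): max(-97.8, 0) = 0, max(-27.6, 0) = 0, max(18.3, 0) = 18.3
Node u (S = 156): V_u = e^(−0.04)·[0.4240·0.0000 + 0.5760·0.0000] = 0.0000
Node d (S = 102): V_d = e^(−0.04)·[0.4240·0.0000 + 0.5760·18.3000] = 10.1271
Node 0 (S = 120): V_0 = e^(−0.04)·[0.4240·0.0000 + 0.5760·10.1271] = 5.6042

€5.60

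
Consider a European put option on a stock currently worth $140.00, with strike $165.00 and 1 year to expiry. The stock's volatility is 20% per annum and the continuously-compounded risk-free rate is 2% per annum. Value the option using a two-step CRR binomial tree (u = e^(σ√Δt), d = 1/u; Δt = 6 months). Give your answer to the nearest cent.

CRR parameters: u = e^(σ√Δt) = e^(0.2·√0.5) = 1.1519, d = 1/u = 0.8681
Per-period rate: rΔt = 0.02·0.5 = 0.01, so R = e^0.01 = 1.0101
Risk-neutral probability p = (e^0.01 − 0.8681)/(1.1519 − 0.8681) = 0.1419/0.2838 = 0.5001
Terminal stock prices: S_uu = 185.8, S_ud = 140, S_dd = 105.5
Terminal payoffs (K − S): max(-20.77, 0) = 0, max(25, 0) = 25, max(59.49, 0) = 59.49
Node u (S = 161.3): V_u = e^(−0.01)·[0.5001·0.0000 + 0.4999·25.0000] = 12.3727
Node d (S = 121.5): V_d = e^(−0.01)·[0.5001·25.0000 + 0.4999·59.4906] = 41.8209
Node 0 (S = 140): V_0 = e^(−0.01)·[0.5001·12.3727 + 0.4999·41.8209] = 26.8238

$26.82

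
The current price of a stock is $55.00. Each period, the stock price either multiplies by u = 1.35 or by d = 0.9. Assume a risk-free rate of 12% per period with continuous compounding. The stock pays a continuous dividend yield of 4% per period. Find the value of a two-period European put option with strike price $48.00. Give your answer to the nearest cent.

$0.95

Per-period risk-free factor R = e^0.12 = 1.1275; dividend-adjusted growth = e^(0.12−0.04) = 1.0833.
Risk-neutral probability p = (1.0833 − 0.9)/(1.35 − 0.9) = 0.1833/0.4500 = 0.4073
Terminal stock prices: S_uu = 100.2, S_ud = 66.83, S_dd = 44.55
Terminal payoffs (K − S): max(-52.24, 0) = 0, max(-18.83, 0) = 0, max(3.45, 0) = 3.45
Node u (S = 74.25): V_u = e^(−0.12)·[0.4073·0.0000 + 0.5927·0.0000] = 0.0000
Node d (S = 49.5): V_d = e^(−0.12)·[0.4073·0.0000 + 0.5927·3.4500] = 1.8136
Node 0 (S = 55): V_0 = e^(−0.12)·[0.4073·0.0000 + 0.5927·1.8136] = 0.9533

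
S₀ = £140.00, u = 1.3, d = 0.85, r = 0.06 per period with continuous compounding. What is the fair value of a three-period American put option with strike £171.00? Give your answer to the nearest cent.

Risk-neutral probability p = (e^0.06 − 0.85)/(1.3 − 0.85) = 0.2118/0.4500 = 0.4707
Terminal stock prices: S_uuu = 307.6, S_uud = 201.1, S_udd = 131.5, S_ddd = 85.98
Terminal payoffs (K − S): max(-136.6, 0) = 0, max(-30.11, 0) = 0, max(39.51, 0) = 39.51, max(85.02, 0) = 85.02
Node uu (S = 236.6): continuation = e^(−0.06)·[0.4707·0.0000 + 0.5293·0.0000] = 0.0000; exercise value = 0.0000 ≤ continuation, so V_uu = 0.0000
Node ud (S = 154.7): continuation = e^(−0.06)·[0.4707·0.0000 + 0.5293·39.5050] = 19.6905; exercise value = 16.3000 ≤ continuation, so V_ud = 19.6905
Node dd (S = 101.1): continuation = e^(−0.06)·[0.4707·39.5050 + 0.5293·85.0225] = 59.8917; exercise value = 69.8500 > continuation, so V_dd = 69.8500 (exercise)
Node u (S = 182): continuation = e^(−0.06)·[0.4707·0.0000 + 0.5293·19.6905] = 9.8144; exercise value = 0.0000 ≤ continuation, so V_u = 9.8144
Node d (S = 119): continuation = e^(−0.06)·[0.4707·19.6905 + 0.5293·69.8500] = 43.5449; exercise value = 52.0000 > continuation, so V_d = 52.0000 (exercise)
Node 0 (S = 140): continuation = e^(−0.06)·[0.4707·9.8144 + 0.5293·52.0000] = 30.2694; exercise value = 31.0000 > continuation, so V_0 = 31.0000 (exercise)

£31.00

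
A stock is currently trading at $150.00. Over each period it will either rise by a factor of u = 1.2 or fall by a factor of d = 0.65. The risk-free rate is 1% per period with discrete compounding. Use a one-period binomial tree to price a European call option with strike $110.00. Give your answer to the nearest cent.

Risk-neutral probability p = (1 + 0.01 − 0.65)/(1.2 − 0.65) = 0.3600/0.5500 = 0.6545
Terminal stock prices: S_u = 180, S_d = 97.5
Terminal payoffs (S − K): max(70, 0) = 70, max(-12.5, 0) = 0
Node 0 (S = 150): V_0 = 1/1.01·[0.6545·70.0000 + 0.3455·0.0000] = 45.3645

$45.36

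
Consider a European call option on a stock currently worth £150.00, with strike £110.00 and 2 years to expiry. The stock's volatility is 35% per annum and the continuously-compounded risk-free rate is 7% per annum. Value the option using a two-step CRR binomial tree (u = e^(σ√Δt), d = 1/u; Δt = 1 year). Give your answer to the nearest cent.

CRR parameters: u = e^(σ√Δt) = e^(0.35·√1) = 1.4191, d = 1/u = 0.7047
Per-period rate: rΔt = 0.07·1 = 0.07, so R = e^0.07 = 1.0725
Risk-neutral probability p = (e^0.07 − 0.7047)/(1.4191 − 0.7047) = 0.3678/0.7144 = 0.5149
Terminal stock prices: S_uu = 302.1, S_ud = 150, S_dd = 74.49
Terminal payoffs (S − K): max(192.1, 0) = 192.1, max(40, 0) = 40, max(-35.51, 0) = 0
Node u (S = 212.9): V_u = e^(−0.07)·[0.5149·192.0629 + 0.4851·40.0000] = 110.2968
Node d (S = 105.7): V_d = e^(−0.07)·[0.5149·40.0000 + 0.4851·0.0000] = 19.2029
Node 0 (S = 150): V_0 = e^(−0.07)·[0.5149·110.2968 + 0.4851·19.2029] = 61.6362

£61.64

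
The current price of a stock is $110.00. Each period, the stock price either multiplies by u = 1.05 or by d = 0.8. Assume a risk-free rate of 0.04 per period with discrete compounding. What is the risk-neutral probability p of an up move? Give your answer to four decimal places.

Risk-neutral probability p = (1 + 0.04 − 0.8)/(1.05 − 0.8) = 0.2400/0.2500 = 0.9600

p = 0.9600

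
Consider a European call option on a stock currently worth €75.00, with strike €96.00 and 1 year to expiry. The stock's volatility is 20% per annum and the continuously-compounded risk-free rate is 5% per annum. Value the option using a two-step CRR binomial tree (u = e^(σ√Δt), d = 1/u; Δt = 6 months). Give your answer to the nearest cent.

€1.03

CRR parameters: u = e^(σ√Δt) = e^(0.2·√0.5) = 1.1519, d = 1/u = 0.8681
Per-period rate: rΔt = 0.05·0.5 = 0.025, so R = e^0.025 = 1.0253
Risk-neutral probability p = (e^0.025 − 0.8681)/(1.1519 − 0.8681) = 0.1572/0.2838 = 0.5539
Terminal stock prices: S_uu = 99.52, S_ud = 75, S_dd = 56.52
Terminal payoffs (S − K): max(3.517, 0) = 3.517, max(-21, 0) = 0, max(-39.48, 0) = 0
Node u (S = 86.39): V_u = e^(−0.025)·[0.5539·3.5172 + 0.4461·0.0000] = 1.9001
Node d (S = 65.11): V_d = e^(−0.025)·[0.5539·0.0000 + 0.4461·0.0000] = 0.0000
Node 0 (S = 75): V_0 = e^(−0.025)·[0.5539·1.9001 + 0.4461·0.0000] = 1.0265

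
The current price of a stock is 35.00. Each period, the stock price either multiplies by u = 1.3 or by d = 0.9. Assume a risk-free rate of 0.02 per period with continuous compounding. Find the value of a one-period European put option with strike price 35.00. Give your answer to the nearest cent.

Risk-neutral probability p = (e^0.02 − 0.9)/(1.3 − 0.9) = 0.1202/0.4000 = 0.3005
Terminal stock prices: S_u = 45.5, S_d = 31.5
Terminal payoffs (K − S): max(-10.5, 0) = 0, max(3.5, 0) = 3.5
Node 0 (S = 35): V_0 = e^(−0.02)·[0.3005·0.0000 + 0.6995·3.5000] = 2.3998

2.40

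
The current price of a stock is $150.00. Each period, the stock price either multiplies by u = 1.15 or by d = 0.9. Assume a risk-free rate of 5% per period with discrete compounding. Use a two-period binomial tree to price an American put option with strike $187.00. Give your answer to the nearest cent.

Risk-neutral probability p = (1 + 0.05 − 0.9)/(1.15 − 0.9) = 0.1500/0.2500 = 0.6000
Terminal stock prices: S_uu = 198.4, S_ud = 155.2, S_dd = 121.5
Terminal payoffs (K − S): max(-11.37, 0) = 0, max(31.75, 0) = 31.75, max(65.5, 0) = 65.5
Node u (S = 172.5): continuation = 1/1.05·[0.6000·0.0000 + 0.4000·31.7500] = 12.0952; exercise value = 14.5000 > continuation, so V_u = 14.5000 (exercise)
Node d (S = 135): continuation = 1/1.05·[0.6000·31.7500 + 0.4000·65.5000] = 43.0952; exercise value = 52.0000 > continuation, so V_d = 52.0000 (exercise)
Node 0 (S = 150): continuation = 1/1.05·[0.6000·14.5000 + 0.4000·52.0000] = 28.0952; exercise value = 37.0000 > continuation, so V_0 = 37.0000 (exercise)

$37.00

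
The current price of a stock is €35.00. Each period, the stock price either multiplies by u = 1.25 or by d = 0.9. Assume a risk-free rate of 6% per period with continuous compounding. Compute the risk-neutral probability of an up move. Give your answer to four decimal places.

p = 0.4624

Risk-neutral probability p = (e^0.06 − 0.9)/(1.25 − 0.9) = 0.1618/0.3500 = 0.4624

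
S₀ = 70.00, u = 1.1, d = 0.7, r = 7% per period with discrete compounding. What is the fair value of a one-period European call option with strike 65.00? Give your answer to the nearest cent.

Risk-neutral probability p = (1 + 0.07 − 0.7)/(1.1 − 0.7) = 0.3700/0.4000 = 0.9250
Terminal stock prices: S_u = 77, S_d = 49
Terminal payoffs (S − K): max(12, 0) = 12, max(-16, 0) = 0
Node 0 (S = 70): V_0 = 1/1.07·[0.9250·12.0000 + 0.0750·0.0000] = 10.3738

10.37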